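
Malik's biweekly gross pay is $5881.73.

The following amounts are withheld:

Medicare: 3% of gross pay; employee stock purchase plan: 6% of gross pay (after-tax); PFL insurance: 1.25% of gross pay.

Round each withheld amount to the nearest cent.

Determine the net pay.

$5278.86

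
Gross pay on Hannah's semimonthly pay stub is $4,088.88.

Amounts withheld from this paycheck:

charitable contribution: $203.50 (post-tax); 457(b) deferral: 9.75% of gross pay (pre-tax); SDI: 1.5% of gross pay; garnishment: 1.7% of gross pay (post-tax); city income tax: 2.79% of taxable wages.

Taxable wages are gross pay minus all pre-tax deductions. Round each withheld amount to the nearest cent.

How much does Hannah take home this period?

457(b) deferral: $4,088.88 × 0.0975 = $398.67
Taxable wages = $4,088.88 − $398.67 = $3,690.21
City income tax: $3,690.21 × 0.0279 = $102.96
SDI: $4,088.88 × 0.015 = $61.33
Garnishment: $4,088.88 × 0.017 = $69.51
Charitable contribution: $203.50
Total deductions = $398.67 + $102.96 + $61.33 + $69.51 + $203.50 = $835.97
Net pay = $4,088.88 − $835.97 = $3,252.91

$3,252.91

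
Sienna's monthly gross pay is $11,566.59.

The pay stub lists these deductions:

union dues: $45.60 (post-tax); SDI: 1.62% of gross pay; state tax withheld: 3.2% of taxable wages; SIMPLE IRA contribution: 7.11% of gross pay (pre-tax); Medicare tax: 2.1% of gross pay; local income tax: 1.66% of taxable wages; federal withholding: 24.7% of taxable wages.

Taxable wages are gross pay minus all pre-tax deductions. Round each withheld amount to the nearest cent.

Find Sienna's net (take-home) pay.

$7,092.35

SIMPLE IRA contribution: $11,566.59 × 0.0711 = $822.38
Taxable wages = $11,566.59 − $822.38 = $10,744.21
State tax withheld: $10,744.21 × 0.032 = $343.81
Federal withholding: $10,744.21 × 0.247 = $2,653.82
Local income tax: $10,744.21 × 0.0166 = $178.35
Medicare tax: $11,566.59 × 0.021 = $242.90
SDI: $11,566.59 × 0.0162 = $187.38
Union dues: $45.60
Total deductions = $822.38 + $343.81 + $2,653.82 + $178.35 + $242.90 + $187.38 + $45.60 = $4,474.24
Net pay = $11,566.59 − $4,474.24 = $7,092.35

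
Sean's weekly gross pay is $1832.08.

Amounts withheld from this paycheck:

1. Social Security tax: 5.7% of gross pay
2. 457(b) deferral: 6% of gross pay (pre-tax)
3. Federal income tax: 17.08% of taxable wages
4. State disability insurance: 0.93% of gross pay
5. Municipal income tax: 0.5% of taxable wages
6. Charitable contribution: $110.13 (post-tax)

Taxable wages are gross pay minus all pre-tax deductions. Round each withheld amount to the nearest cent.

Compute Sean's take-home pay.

$1187.81

457(b) deferral: $1832.08 × 0.06 = $109.92
Taxable wages = $1832.08 − $109.92 = $1722.16
Federal income tax: $1722.16 × 0.1708 = $294.14
Municipal income tax: $1722.16 × 0.005 = $8.61
Social Security tax: $1832.08 × 0.057 = $104.43
State disability insurance: $1832.08 × 0.0093 = $17.04
Charitable contribution: $110.13
Total deductions = $109.92 + $294.14 + $8.61 + $104.43 + $17.04 + $110.13 = $644.27
Net pay = $1832.08 − $644.27 = $1187.81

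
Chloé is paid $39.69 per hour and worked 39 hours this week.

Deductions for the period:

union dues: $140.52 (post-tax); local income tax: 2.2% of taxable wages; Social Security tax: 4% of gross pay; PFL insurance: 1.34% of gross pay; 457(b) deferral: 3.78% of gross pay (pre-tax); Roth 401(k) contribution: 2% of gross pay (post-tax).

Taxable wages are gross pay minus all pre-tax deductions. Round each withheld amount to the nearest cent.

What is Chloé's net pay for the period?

$1202.49

Gross pay: 39 × $39.69 = $1547.91
457(b) deferral: $1547.91 × 0.0378 = $58.51
Taxable wages = $1547.91 − $58.51 = $1489.40
Local income tax: $1489.40 × 0.022 = $32.77
Social Security tax: $1547.91 × 0.04 = $61.92
PFL insurance: $1547.91 × 0.0134 = $20.74
Union dues: $140.52
Roth 401(k) contribution: $1547.91 × 0.02 = $30.96
Total deductions = $58.51 + $32.77 + $61.92 + $20.74 + $140.52 + $30.96 = $345.42
Net pay = $1547.91 − $345.42 = $1202.49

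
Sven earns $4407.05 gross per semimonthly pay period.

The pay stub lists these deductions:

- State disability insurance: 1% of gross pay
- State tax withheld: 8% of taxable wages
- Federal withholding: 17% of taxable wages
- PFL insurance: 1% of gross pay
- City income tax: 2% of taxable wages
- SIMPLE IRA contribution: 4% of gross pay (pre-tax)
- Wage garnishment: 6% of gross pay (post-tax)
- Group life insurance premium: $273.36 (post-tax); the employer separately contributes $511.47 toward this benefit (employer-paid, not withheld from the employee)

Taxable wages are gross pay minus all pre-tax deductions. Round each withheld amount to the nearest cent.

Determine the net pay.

SIMPLE IRA contribution: $4407.05 × 0.04 = $176.28
Taxable wages = $4407.05 − $176.28 = $4230.77
Federal withholding: $4230.77 × 0.17 = $719.23
State tax withheld: $4230.77 × 0.08 = $338.46
City income tax: $4230.77 × 0.02 = $84.62
PFL insurance: $4407.05 × 0.01 = $44.07
State disability insurance: $4407.05 × 0.01 = $44.07
Wage garnishment: $4407.05 × 0.06 = $264.42
Group life insurance premium: $273.36
(Employer's $511.47 toward group life insurance premium is not withheld from the employee.)
Total deductions = $176.28 + $719.23 + $338.46 + $84.62 + $44.07 + $44.07 + $264.42 + $273.36 = $1944.51
Net pay = $4407.05 − $1944.51 = $2462.54

$2462.54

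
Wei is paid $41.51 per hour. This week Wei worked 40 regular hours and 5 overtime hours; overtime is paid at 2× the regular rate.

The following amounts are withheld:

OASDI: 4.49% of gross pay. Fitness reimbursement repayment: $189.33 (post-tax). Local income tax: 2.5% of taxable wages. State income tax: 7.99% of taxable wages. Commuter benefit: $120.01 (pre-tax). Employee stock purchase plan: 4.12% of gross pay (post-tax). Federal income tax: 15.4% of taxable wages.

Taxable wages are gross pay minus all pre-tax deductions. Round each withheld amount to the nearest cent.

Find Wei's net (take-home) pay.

Regular pay: 40 × $41.51 = $1,660.40
Overtime pay: 5 × $41.51 × 2 = $415.10
Gross pay = $1,660.40 + $415.10 = $2,075.50
Commuter benefit: $120.01
Taxable wages = $2,075.50 − $120.01 = $1,955.49
Federal income tax: $1,955.49 × 0.154 = $301.15
Local income tax: $1,955.49 × 0.025 = $48.89
State income tax: $1,955.49 × 0.0799 = $156.24
OASDI: $2,075.50 × 0.0449 = $93.19
Employee stock purchase plan: $2,075.50 × 0.0412 = $85.51
Fitness reimbursement repayment: $189.33
Total deductions = $120.01 + $301.15 + $48.89 + $156.24 + $93.19 + $85.51 + $189.33 = $994.32
Net pay = $2,075.50 − $994.32 = $1,081.18

$1,081.18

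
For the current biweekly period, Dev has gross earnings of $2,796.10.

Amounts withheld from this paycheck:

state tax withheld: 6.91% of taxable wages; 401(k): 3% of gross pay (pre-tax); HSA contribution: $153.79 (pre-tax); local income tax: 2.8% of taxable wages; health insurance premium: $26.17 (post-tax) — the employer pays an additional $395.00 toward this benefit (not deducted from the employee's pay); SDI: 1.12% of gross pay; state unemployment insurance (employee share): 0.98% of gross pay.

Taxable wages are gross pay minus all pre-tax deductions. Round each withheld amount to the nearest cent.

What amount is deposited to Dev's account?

$2,225.11

401(k): $2,796.10 × 0.03 = $83.88
HSA contribution: $153.79
Pre-tax total = $83.88 + $153.79 = $237.67
Taxable wages = $2,796.10 − $237.67 = $2,558.43
State tax withheld: $2,558.43 × 0.0691 = $176.79
Local income tax: $2,558.43 × 0.028 = $71.64
SDI: $2,796.10 × 0.0112 = $31.32
State unemployment insurance (employee share): $2,796.10 × 0.0098 = $27.40
Health insurance premium: $26.17
(Employer's $395.00 toward health insurance premium is not withheld from the employee.)
Total deductions = $83.88 + $153.79 + $176.79 + $71.64 + $31.32 + $27.40 + $26.17 = $570.99
Net pay = $2,796.10 − $570.99 = $2,225.11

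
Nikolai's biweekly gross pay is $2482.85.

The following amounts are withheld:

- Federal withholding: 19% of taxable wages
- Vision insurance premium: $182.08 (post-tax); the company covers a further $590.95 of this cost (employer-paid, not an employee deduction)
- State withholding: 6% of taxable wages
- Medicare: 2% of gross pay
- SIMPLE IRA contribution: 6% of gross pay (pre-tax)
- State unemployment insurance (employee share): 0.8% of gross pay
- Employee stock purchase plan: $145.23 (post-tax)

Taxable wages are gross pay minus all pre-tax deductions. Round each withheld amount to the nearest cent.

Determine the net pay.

$1353.58

SIMPLE IRA contribution: $2482.85 × 0.06 = $148.97
Taxable wages = $2482.85 − $148.97 = $2333.88
Federal withholding: $2333.88 × 0.19 = $443.44
State withholding: $2333.88 × 0.06 = $140.03
Medicare: $2482.85 × 0.02 = $49.66
State unemployment insurance (employee share): $2482.85 × 0.008 = $19.86
Employee stock purchase plan: $145.23
Vision insurance premium: $182.08
(Employer's $590.95 toward vision insurance premium is not withheld from the employee.)
Total deductions = $148.97 + $443.44 + $140.03 + $49.66 + $19.86 + $145.23 + $182.08 = $1129.27
Net pay = $2482.85 − $1129.27 = $1353.58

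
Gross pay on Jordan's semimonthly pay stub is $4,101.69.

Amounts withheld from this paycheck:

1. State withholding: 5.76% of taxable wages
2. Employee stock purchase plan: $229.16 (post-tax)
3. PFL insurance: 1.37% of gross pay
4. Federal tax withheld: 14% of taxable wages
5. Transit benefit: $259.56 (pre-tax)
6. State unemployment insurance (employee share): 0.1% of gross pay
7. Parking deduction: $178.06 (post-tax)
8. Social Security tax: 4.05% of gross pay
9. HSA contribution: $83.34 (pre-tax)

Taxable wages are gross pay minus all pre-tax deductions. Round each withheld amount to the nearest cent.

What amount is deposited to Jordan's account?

HSA contribution: $83.34
Transit benefit: $259.56
Pre-tax total = $83.34 + $259.56 = $342.90
Taxable wages = $4,101.69 − $342.90 = $3,758.79
State withholding: $3,758.79 × 0.0576 = $216.51
Federal tax withheld: $3,758.79 × 0.14 = $526.23
State unemployment insurance (employee share): $4,101.69 × 0.001 = $4.10
Social Security tax: $4,101.69 × 0.0405 = $166.12
PFL insurance: $4,101.69 × 0.0137 = $56.19
Employee stock purchase plan: $229.16
Parking deduction: $178.06
Total deductions = $83.34 + $259.56 + $216.51 + $526.23 + $4.10 + $166.12 + $56.19 + $229.16 + $178.06 = $1,719.27
Net pay = $4,101.69 − $1,719.27 = $2,382.42

$2,382.42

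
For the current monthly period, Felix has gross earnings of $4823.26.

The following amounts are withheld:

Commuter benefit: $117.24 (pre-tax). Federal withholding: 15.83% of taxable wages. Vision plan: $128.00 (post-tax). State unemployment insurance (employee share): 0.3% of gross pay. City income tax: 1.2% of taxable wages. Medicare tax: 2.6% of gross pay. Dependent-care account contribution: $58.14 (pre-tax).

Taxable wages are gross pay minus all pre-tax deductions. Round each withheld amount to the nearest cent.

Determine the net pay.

$3588.48

Commuter benefit: $117.24
Dependent-care account contribution: $58.14
Pre-tax total = $117.24 + $58.14 = $175.38
Taxable wages = $4823.26 − $175.38 = $4647.88
Federal withholding: $4647.88 × 0.1583 = $735.76
City income tax: $4647.88 × 0.012 = $55.77
Medicare tax: $4823.26 × 0.026 = $125.40
State unemployment insurance (employee share): $4823.26 × 0.003 = $14.47
Vision plan: $128.00
Total deductions = $117.24 + $58.14 + $735.76 + $55.77 + $125.40 + $14.47 + $128.00 = $1234.78
Net pay = $4823.26 − $1234.78 = $3588.48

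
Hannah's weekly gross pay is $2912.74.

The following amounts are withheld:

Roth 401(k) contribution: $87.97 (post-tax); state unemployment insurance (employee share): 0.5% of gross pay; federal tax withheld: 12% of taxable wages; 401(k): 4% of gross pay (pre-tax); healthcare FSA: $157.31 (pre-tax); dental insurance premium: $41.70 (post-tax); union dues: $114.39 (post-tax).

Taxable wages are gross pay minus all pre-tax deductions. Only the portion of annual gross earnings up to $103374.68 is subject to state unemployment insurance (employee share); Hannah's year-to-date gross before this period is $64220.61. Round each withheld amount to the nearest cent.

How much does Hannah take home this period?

$2063.63

401(k): $2912.74 × 0.04 = $116.51
Healthcare FSA: $157.31
Pre-tax total = $116.51 + $157.31 = $273.82
Taxable wages = $2912.74 − $273.82 = $2638.92
Federal tax withheld: $2638.92 × 0.12 = $316.67
State unemployment insurance (employee share): cap not yet reached, full $2912.74 is subject → $2912.74 × 0.005 = $14.56
Dental insurance premium: $41.70
Union dues: $114.39
Roth 401(k) contribution: $87.97
Total deductions = $116.51 + $157.31 + $316.67 + $14.56 + $41.70 + $114.39 + $87.97 = $849.11
Net pay = $2912.74 − $849.11 = $2063.63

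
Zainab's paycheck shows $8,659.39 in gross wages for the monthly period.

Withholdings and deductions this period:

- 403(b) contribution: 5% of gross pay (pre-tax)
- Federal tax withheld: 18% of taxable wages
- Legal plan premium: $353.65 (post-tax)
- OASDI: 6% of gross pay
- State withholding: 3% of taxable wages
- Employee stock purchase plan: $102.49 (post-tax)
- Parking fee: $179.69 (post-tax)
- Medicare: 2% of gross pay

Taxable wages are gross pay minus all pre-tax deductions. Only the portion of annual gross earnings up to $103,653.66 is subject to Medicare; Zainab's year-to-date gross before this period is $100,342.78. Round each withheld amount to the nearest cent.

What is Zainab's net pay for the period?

$5,277.26

403(b) contribution: $8,659.39 × 0.05 = $432.97
Taxable wages = $8,659.39 − $432.97 = $8,226.42
Federal tax withheld: $8,226.42 × 0.18 = $1,480.76
State withholding: $8,226.42 × 0.03 = $246.79
Medicare: only $103,653.66 − $100,342.78 = $3,310.88 of this check is subject → $3,310.88 × 0.02 = $66.22
OASDI: $8,659.39 × 0.06 = $519.56
Employee stock purchase plan: $102.49
Legal plan premium: $353.65
Parking fee: $179.69
Total deductions = $432.97 + $1,480.76 + $246.79 + $66.22 + $519.56 + $102.49 + $353.65 + $179.69 = $3,382.13
Net pay = $8,659.39 − $3,382.13 = $5,277.26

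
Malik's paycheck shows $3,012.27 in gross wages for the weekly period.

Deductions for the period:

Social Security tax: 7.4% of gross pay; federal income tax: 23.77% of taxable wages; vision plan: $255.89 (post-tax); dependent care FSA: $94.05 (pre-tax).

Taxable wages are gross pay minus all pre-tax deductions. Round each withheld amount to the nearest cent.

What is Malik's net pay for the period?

$1,745.76

Dependent care FSA: $94.05
Taxable wages = $3,012.27 − $94.05 = $2,918.22
Federal income tax: $2,918.22 × 0.2377 = $693.66
Social Security tax: $3,012.27 × 0.074 = $222.91
Vision plan: $255.89
Total deductions = $94.05 + $693.66 + $222.91 + $255.89 = $1,266.51
Net pay = $3,012.27 − $1,266.51 = $1,745.76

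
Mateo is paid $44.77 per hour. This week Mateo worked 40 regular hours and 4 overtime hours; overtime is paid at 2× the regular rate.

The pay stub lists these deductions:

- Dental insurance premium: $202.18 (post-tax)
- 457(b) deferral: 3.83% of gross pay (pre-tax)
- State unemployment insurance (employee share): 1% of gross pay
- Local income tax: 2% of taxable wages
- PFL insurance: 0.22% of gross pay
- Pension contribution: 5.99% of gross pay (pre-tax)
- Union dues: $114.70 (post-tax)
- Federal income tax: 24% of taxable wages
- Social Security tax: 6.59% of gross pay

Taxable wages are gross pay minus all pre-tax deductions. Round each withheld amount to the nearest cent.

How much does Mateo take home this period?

Regular pay: 40 × $44.77 = $1790.80
Overtime pay: 4 × $44.77 × 2 = $358.16
Gross pay = $1790.80 + $358.16 = $2148.96
457(b) deferral: $2148.96 × 0.0383 = $82.31
Pension contribution: $2148.96 × 0.0599 = $128.72
Pre-tax total = $82.31 + $128.72 = $211.03
Taxable wages = $2148.96 − $211.03 = $1937.93
Federal income tax: $1937.93 × 0.24 = $465.10
Local income tax: $1937.93 × 0.02 = $38.76
State unemployment insurance (employee share): $2148.96 × 0.01 = $21.49
PFL insurance: $2148.96 × 0.0022 = $4.73
Social Security tax: $2148.96 × 0.0659 = $141.62
Dental insurance premium: $202.18
Union dues: $114.70
Total deductions = $82.31 + $128.72 + $465.10 + $38.76 + $21.49 + $4.73 + $141.62 + $202.18 + $114.70 = $1199.61
Net pay = $2148.96 − $1199.61 = $949.35

$949.35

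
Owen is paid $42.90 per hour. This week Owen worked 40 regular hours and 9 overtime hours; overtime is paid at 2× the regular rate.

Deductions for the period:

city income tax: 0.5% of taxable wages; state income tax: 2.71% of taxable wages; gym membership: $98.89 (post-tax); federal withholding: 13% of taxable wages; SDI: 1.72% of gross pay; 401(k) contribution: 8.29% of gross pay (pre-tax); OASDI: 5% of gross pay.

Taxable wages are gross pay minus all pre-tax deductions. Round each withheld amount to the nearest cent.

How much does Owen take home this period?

$1,645.93

Regular pay: 40 × $42.90 = $1,716.00
Overtime pay: 9 × $42.90 × 2 = $772.20
Gross pay = $1,716.00 + $772.20 = $2,488.20
401(k) contribution: $2,488.20 × 0.0829 = $206.27
Taxable wages = $2,488.20 − $206.27 = $2,281.93
State income tax: $2,281.93 × 0.0271 = $61.84
Federal withholding: $2,281.93 × 0.13 = $296.65
City income tax: $2,281.93 × 0.005 = $11.41
OASDI: $2,488.20 × 0.05 = $124.41
SDI: $2,488.20 × 0.0172 = $42.80
Gym membership: $98.89
Total deductions = $206.27 + $61.84 + $296.65 + $11.41 + $124.41 + $42.80 + $98.89 = $842.27
Net pay = $2,488.20 − $842.27 = $1,645.93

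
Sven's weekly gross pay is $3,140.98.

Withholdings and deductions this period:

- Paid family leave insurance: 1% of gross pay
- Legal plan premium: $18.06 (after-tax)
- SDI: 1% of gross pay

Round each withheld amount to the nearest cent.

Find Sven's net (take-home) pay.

SDI: $3,140.98 × 0.01 = $31.41
Paid family leave insurance: $3,140.98 × 0.01 = $31.41
Legal plan premium: $18.06
Total deductions = $31.41 + $31.41 + $18.06 = $80.88
Net pay = $3,140.98 − $80.88 = $3,060.10

$3,060.10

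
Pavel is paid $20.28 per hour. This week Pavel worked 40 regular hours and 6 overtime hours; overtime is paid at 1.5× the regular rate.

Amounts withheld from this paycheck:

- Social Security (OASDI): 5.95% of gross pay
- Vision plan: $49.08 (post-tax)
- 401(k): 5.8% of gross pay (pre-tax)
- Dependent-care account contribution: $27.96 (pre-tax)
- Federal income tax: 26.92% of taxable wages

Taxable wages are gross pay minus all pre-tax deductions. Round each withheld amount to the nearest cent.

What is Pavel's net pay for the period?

$555.44

Regular pay: 40 × $20.28 = $811.20
Overtime pay: 6 × $20.28 × 1.5 = $182.52
Gross pay = $811.20 + $182.52 = $993.72
401(k): $993.72 × 0.058 = $57.64
Dependent-care account contribution: $27.96
Pre-tax total = $57.64 + $27.96 = $85.60
Taxable wages = $993.72 − $85.60 = $908.12
Federal income tax: $908.12 × 0.2692 = $244.47
Social Security (OASDI): $993.72 × 0.0595 = $59.13
Vision plan: $49.08
Total deductions = $57.64 + $27.96 + $244.47 + $59.13 + $49.08 = $438.28
Net pay = $993.72 − $438.28 = $555.44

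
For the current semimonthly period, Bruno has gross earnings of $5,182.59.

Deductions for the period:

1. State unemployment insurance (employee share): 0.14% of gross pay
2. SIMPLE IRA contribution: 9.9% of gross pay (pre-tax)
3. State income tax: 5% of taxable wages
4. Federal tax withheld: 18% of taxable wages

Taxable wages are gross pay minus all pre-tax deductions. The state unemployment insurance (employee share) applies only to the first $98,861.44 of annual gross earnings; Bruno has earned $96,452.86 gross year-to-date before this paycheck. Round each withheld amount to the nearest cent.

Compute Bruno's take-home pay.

$3,592.15

SIMPLE IRA contribution: $5,182.59 × 0.099 = $513.08
Taxable wages = $5,182.59 − $513.08 = $4,669.51
Federal tax withheld: $4,669.51 × 0.18 = $840.51
State income tax: $4,669.51 × 0.05 = $233.48
State unemployment insurance (employee share): only $98,861.44 − $96,452.86 = $2,408.58 of this check is subject → $2,408.58 × 0.0014 = $3.37
Total deductions = $513.08 + $840.51 + $233.48 + $3.37 = $1,590.44
Net pay = $5,182.59 − $1,590.44 = $3,592.15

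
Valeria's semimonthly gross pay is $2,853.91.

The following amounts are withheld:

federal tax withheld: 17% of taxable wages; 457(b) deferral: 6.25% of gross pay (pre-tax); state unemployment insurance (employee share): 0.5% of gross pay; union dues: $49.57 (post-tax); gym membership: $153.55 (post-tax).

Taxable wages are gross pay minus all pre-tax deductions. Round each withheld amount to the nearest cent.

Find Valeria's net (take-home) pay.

$2,003.31

457(b) deferral: $2,853.91 × 0.0625 = $178.37
Taxable wages = $2,853.91 − $178.37 = $2,675.54
Federal tax withheld: $2,675.54 × 0.17 = $454.84
State unemployment insurance (employee share): $2,853.91 × 0.005 = $14.27
Gym membership: $153.55
Union dues: $49.57
Total deductions = $178.37 + $454.84 + $14.27 + $153.55 + $49.57 = $850.60
Net pay = $2,853.91 − $850.60 = $2,003.31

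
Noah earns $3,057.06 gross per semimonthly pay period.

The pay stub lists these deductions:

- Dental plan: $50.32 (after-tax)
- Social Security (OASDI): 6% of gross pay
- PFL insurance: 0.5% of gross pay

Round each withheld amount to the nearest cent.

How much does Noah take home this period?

$2,808.03

PFL insurance: $3,057.06 × 0.005 = $15.29
Social Security (OASDI): $3,057.06 × 0.06 = $183.42
Dental plan: $50.32
Total deductions = $15.29 + $183.42 + $50.32 = $249.03
Net pay = $3,057.06 − $249.03 = $2,808.03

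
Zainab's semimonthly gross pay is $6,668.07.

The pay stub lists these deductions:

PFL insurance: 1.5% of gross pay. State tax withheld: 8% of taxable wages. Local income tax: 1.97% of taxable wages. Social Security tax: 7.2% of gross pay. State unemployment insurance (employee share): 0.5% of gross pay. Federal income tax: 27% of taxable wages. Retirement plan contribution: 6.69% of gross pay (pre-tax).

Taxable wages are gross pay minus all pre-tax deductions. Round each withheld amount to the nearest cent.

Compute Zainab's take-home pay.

$3,308.26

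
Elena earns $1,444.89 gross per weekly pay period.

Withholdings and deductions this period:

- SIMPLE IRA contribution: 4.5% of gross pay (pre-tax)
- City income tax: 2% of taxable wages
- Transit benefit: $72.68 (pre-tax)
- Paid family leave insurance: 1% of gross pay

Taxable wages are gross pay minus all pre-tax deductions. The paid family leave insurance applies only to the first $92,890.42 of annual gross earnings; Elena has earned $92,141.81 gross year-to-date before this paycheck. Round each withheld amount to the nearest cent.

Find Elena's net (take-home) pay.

$1,273.56

SIMPLE IRA contribution: $1,444.89 × 0.045 = $65.02
Transit benefit: $72.68
Pre-tax total = $65.02 + $72.68 = $137.70
Taxable wages = $1,444.89 − $137.70 = $1,307.19
City income tax: $1,307.19 × 0.02 = $26.14
Paid family leave insurance: only $92,890.42 − $92,141.81 = $748.61 of this check is subject → $748.61 × 0.01 = $7.49
Total deductions = $65.02 + $72.68 + $26.14 + $7.49 = $171.33
Net pay = $1,444.89 − $171.33 = $1,273.56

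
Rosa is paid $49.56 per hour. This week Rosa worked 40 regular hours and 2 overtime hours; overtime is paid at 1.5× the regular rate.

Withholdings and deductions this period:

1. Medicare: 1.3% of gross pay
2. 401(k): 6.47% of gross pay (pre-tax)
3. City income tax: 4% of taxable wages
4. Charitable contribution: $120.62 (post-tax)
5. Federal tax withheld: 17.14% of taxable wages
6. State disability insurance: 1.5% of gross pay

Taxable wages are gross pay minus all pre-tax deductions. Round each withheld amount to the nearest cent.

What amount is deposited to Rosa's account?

Regular pay: 40 × $49.56 = $1,982.40
Overtime pay: 2 × $49.56 × 1.5 = $148.68
Gross pay = $1,982.40 + $148.68 = $2,131.08
401(k): $2,131.08 × 0.0647 = $137.88
Taxable wages = $2,131.08 − $137.88 = $1,993.20
City income tax: $1,993.20 × 0.04 = $79.73
Federal tax withheld: $1,993.20 × 0.1714 = $341.63
State disability insurance: $2,131.08 × 0.015 = $31.97
Medicare: $2,131.08 × 0.013 = $27.70
Charitable contribution: $120.62
Total deductions = $137.88 + $79.73 + $341.63 + $31.97 + $27.70 + $120.62 = $739.53
Net pay = $2,131.08 − $739.53 = $1,391.55

$1,391.55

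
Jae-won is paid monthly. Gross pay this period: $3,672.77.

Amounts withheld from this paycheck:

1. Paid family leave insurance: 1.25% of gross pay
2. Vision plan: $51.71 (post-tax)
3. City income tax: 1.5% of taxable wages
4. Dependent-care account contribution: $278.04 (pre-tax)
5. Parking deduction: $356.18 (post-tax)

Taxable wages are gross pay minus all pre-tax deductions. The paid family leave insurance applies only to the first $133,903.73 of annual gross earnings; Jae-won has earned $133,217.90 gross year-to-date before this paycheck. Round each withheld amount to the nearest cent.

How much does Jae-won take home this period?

$2,927.35

Dependent-care account contribution: $278.04
Taxable wages = $3,672.77 − $278.04 = $3,394.73
City income tax: $3,394.73 × 0.015 = $50.92
Paid family leave insurance: only $133,903.73 − $133,217.90 = $685.83 of this check is subject → $685.83 × 0.0125 = $8.57
Parking deduction: $356.18
Vision plan: $51.71
Total deductions = $278.04 + $50.92 + $8.57 + $356.18 + $51.71 = $745.42
Net pay = $3,672.77 − $745.42 = $2,927.35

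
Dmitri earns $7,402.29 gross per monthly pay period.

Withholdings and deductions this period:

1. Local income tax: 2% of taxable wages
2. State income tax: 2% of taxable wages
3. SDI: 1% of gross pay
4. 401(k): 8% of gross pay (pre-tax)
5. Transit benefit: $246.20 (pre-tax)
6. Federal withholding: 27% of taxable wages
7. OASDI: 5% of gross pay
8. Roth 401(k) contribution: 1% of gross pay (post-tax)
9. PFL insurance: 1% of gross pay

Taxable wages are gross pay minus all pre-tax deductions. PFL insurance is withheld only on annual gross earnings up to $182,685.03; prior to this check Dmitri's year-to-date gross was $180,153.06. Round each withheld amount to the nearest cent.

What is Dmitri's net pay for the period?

$3,985.62

401(k): $7,402.29 × 0.08 = $592.18
Transit benefit: $246.20
Pre-tax total = $592.18 + $246.20 = $838.38
Taxable wages = $7,402.29 − $838.38 = $6,563.91
State income tax: $6,563.91 × 0.02 = $131.28
Federal withholding: $6,563.91 × 0.27 = $1,772.26
Local income tax: $6,563.91 × 0.02 = $131.28
OASDI: $7,402.29 × 0.05 = $370.11
SDI: $7,402.29 × 0.01 = $74.02
PFL insurance: only $182,685.03 − $180,153.06 = $2,531.97 of this check is subject → $2,531.97 × 0.01 = $25.32
Roth 401(k) contribution: $7,402.29 × 0.01 = $74.02
Total deductions = $592.18 + $246.20 + $131.28 + $1,772.26 + $131.28 + $370.11 + $74.02 + $25.32 + $74.02 = $3,416.67
Net pay = $7,402.29 − $3,416.67 = $3,985.62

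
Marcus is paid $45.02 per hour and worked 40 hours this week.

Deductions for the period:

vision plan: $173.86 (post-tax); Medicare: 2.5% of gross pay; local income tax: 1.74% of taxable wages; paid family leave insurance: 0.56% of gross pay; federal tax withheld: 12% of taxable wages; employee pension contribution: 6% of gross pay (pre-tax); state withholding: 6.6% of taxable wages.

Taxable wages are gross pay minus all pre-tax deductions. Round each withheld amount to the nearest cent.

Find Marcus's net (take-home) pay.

Gross pay: 40 × $45.02 = $1800.80
Employee pension contribution: $1800.80 × 0.06 = $108.05
Taxable wages = $1800.80 − $108.05 = $1692.75
Local income tax: $1692.75 × 0.0174 = $29.45
Federal tax withheld: $1692.75 × 0.12 = $203.13
State withholding: $1692.75 × 0.066 = $111.72
Medicare: $1800.80 × 0.025 = $45.02
Paid family leave insurance: $1800.80 × 0.0056 = $10.08
Vision plan: $173.86
Total deductions = $108.05 + $29.45 + $203.13 + $111.72 + $45.02 + $10.08 + $173.86 = $681.31
Net pay = $1800.80 − $681.31 = $1119.49

$1119.49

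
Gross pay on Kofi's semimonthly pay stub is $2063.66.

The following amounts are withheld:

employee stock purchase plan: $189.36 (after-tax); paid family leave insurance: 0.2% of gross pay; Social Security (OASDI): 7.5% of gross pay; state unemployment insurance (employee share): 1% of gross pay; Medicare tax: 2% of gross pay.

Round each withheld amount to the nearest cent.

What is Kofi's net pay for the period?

Medicare tax: $2063.66 × 0.02 = $41.27
Social Security (OASDI): $2063.66 × 0.075 = $154.77
State unemployment insurance (employee share): $2063.66 × 0.01 = $20.64
Paid family leave insurance: $2063.66 × 0.002 = $4.13
Employee stock purchase plan: $189.36
Total deductions = $41.27 + $154.77 + $20.64 + $4.13 + $189.36 = $410.17
Net pay = $2063.66 − $410.17 = $1653.49

$1653.49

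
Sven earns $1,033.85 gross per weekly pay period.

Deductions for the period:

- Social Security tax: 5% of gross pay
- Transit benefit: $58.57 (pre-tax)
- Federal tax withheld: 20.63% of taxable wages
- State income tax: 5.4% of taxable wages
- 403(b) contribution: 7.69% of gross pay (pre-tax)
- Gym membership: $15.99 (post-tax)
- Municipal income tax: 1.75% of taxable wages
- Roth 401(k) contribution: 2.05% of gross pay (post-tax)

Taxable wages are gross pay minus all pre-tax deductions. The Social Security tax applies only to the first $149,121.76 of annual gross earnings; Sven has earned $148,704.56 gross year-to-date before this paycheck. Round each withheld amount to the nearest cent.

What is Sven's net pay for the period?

$588.89

Transit benefit: $58.57
403(b) contribution: $1,033.85 × 0.0769 = $79.50
Pre-tax total = $58.57 + $79.50 = $138.07
Taxable wages = $1,033.85 − $138.07 = $895.78
Municipal income tax: $895.78 × 0.0175 = $15.68
State income tax: $895.78 × 0.054 = $48.37
Federal tax withheld: $895.78 × 0.2063 = $184.80
Social Security tax: only $149,121.76 − $148,704.56 = $417.20 of this check is subject → $417.20 × 0.05 = $20.86
Roth 401(k) contribution: $1,033.85 × 0.0205 = $21.19
Gym membership: $15.99
Total deductions = $58.57 + $79.50 + $15.68 + $48.37 + $184.80 + $20.86 + $21.19 + $15.99 = $444.96
Net pay = $1,033.85 − $444.96 = $588.89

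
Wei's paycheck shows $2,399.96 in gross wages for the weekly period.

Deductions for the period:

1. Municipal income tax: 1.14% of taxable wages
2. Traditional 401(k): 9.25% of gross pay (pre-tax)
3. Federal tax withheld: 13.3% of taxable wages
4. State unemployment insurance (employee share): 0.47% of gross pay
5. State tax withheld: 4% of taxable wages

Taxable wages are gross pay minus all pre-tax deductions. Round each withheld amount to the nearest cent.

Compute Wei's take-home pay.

$1,765.06

Traditional 401(k): $2,399.96 × 0.0925 = $222.00
Taxable wages = $2,399.96 − $222.00 = $2,177.96
State tax withheld: $2,177.96 × 0.04 = $87.12
Municipal income tax: $2,177.96 × 0.0114 = $24.83
Federal tax withheld: $2,177.96 × 0.133 = $289.67
State unemployment insurance (employee share): $2,399.96 × 0.0047 = $11.28
Total deductions = $222.00 + $87.12 + $24.83 + $289.67 + $11.28 = $634.90
Net pay = $2,399.96 − $634.90 = $1,765.06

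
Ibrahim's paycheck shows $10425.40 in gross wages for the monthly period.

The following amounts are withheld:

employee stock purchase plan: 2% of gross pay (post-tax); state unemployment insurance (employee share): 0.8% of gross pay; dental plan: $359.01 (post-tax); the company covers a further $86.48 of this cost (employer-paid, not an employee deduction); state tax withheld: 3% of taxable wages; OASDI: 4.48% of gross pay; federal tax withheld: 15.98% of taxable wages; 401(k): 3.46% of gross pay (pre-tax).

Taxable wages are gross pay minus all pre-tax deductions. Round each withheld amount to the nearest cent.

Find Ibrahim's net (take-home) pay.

401(k): $10425.40 × 0.0346 = $360.72
Taxable wages = $10425.40 − $360.72 = $10064.68
Federal tax withheld: $10064.68 × 0.1598 = $1608.34
State tax withheld: $10064.68 × 0.03 = $301.94
State unemployment insurance (employee share): $10425.40 × 0.008 = $83.40
OASDI: $10425.40 × 0.0448 = $467.06
Dental plan: $359.01
Employee stock purchase plan: $10425.40 × 0.02 = $208.51
(Employer's $86.48 toward dental plan is not withheld from the employee.)
Total deductions = $360.72 + $1608.34 + $301.94 + $83.40 + $467.06 + $359.01 + $208.51 = $3388.98
Net pay = $10425.40 − $3388.98 = $7036.42

$7036.42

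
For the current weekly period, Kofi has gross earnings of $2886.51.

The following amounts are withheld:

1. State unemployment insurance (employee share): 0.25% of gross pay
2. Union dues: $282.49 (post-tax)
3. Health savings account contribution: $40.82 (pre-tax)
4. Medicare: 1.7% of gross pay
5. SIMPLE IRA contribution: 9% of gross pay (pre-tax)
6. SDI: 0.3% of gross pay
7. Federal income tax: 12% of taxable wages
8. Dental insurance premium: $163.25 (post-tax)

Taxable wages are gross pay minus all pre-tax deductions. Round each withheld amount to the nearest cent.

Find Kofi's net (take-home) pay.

$1764.90

Health savings account contribution: $40.82
SIMPLE IRA contribution: $2886.51 × 0.09 = $259.79
Pre-tax total = $40.82 + $259.79 = $300.61
Taxable wages = $2886.51 − $300.61 = $2585.90
Federal income tax: $2585.90 × 0.12 = $310.31
Medicare: $2886.51 × 0.017 = $49.07
SDI: $2886.51 × 0.003 = $8.66
State unemployment insurance (employee share): $2886.51 × 0.0025 = $7.22
Union dues: $282.49
Dental insurance premium: $163.25
Total deductions = $40.82 + $259.79 + $310.31 + $49.07 + $8.66 + $7.22 + $282.49 + $163.25 = $1121.61
Net pay = $2886.51 − $1121.61 = $1764.90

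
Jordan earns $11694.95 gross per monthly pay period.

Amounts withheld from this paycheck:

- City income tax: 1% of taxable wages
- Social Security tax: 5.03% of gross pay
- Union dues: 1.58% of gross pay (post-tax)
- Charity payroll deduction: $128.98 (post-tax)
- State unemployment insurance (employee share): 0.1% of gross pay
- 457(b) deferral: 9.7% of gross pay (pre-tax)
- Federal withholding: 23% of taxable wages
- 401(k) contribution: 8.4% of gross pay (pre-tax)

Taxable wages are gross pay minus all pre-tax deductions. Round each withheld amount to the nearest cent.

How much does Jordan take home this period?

$6365.69

401(k) contribution: $11694.95 × 0.084 = $982.38
457(b) deferral: $11694.95 × 0.097 = $1134.41
Pre-tax total = $982.38 + $1134.41 = $2116.79
Taxable wages = $11694.95 − $2116.79 = $9578.16
Federal withholding: $9578.16 × 0.23 = $2202.98
City income tax: $9578.16 × 0.01 = $95.78
State unemployment insurance (employee share): $11694.95 × 0.001 = $11.69
Social Security tax: $11694.95 × 0.0503 = $588.26
Union dues: $11694.95 × 0.0158 = $184.78
Charity payroll deduction: $128.98
Total deductions = $982.38 + $1134.41 + $2202.98 + $95.78 + $11.69 + $588.26 + $184.78 + $128.98 = $5329.26
Net pay = $11694.95 − $5329.26 = $6365.69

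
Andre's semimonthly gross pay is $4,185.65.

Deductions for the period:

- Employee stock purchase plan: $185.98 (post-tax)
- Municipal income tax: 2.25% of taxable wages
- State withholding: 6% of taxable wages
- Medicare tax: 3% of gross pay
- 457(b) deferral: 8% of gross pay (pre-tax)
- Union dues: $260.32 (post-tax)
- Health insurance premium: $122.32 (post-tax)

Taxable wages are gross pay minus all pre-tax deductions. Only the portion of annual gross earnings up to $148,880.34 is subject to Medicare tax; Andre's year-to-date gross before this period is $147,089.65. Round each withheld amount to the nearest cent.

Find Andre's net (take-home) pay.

457(b) deferral: $4,185.65 × 0.08 = $334.85
Taxable wages = $4,185.65 − $334.85 = $3,850.80
Municipal income tax: $3,850.80 × 0.0225 = $86.64
State withholding: $3,850.80 × 0.06 = $231.05
Medicare tax: only $148,880.34 − $147,089.65 = $1,790.69 of this check is subject → $1,790.69 × 0.03 = $53.72
Union dues: $260.32
Employee stock purchase plan: $185.98
Health insurance premium: $122.32
Total deductions = $334.85 + $86.64 + $231.05 + $53.72 + $260.32 + $185.98 + $122.32 = $1,274.88
Net pay = $4,185.65 − $1,274.88 = $2,910.77

$2,910.77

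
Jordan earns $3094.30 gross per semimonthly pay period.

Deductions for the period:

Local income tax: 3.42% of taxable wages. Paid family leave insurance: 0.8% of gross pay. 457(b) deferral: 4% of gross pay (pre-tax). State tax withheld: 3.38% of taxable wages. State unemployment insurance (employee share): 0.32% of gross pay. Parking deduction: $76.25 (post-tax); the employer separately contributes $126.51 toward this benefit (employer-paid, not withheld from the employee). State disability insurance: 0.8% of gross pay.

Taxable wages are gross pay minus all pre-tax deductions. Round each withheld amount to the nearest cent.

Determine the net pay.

457(b) deferral: $3094.30 × 0.04 = $123.77
Taxable wages = $3094.30 − $123.77 = $2970.53
Local income tax: $2970.53 × 0.0342 = $101.59
State tax withheld: $2970.53 × 0.0338 = $100.40
Paid family leave insurance: $3094.30 × 0.008 = $24.75
State unemployment insurance (employee share): $3094.30 × 0.0032 = $9.90
State disability insurance: $3094.30 × 0.008 = $24.75
Parking deduction: $76.25
(Employer's $126.51 toward parking deduction is not withheld from the employee.)
Total deductions = $123.77 + $101.59 + $100.40 + $24.75 + $9.90 + $24.75 + $76.25 = $461.41
Net pay = $3094.30 − $461.41 = $2632.89

$2632.89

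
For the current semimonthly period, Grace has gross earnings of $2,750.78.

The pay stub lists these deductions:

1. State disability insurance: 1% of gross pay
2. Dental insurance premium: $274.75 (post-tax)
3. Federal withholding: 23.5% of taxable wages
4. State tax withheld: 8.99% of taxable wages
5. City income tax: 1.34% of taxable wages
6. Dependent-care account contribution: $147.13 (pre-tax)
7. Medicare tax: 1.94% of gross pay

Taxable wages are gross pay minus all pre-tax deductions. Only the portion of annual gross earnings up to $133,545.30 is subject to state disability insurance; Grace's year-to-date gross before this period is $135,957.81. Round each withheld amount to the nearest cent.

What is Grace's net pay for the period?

Dependent-care account contribution: $147.13
Taxable wages = $2,750.78 − $147.13 = $2,603.65
City income tax: $2,603.65 × 0.0134 = $34.89
State tax withheld: $2,603.65 × 0.0899 = $234.07
Federal withholding: $2,603.65 × 0.235 = $611.86
State disability insurance: annual cap $133,545.30 already reached (YTD $135,957.81), so $0.00
Medicare tax: $2,750.78 × 0.0194 = $53.37
Dental insurance premium: $274.75
Total deductions = $147.13 + $34.89 + $234.07 + $611.86 + $0.00 + $53.37 + $274.75 = $1,356.07
Net pay = $2,750.78 − $1,356.07 = $1,394.71

$1,394.71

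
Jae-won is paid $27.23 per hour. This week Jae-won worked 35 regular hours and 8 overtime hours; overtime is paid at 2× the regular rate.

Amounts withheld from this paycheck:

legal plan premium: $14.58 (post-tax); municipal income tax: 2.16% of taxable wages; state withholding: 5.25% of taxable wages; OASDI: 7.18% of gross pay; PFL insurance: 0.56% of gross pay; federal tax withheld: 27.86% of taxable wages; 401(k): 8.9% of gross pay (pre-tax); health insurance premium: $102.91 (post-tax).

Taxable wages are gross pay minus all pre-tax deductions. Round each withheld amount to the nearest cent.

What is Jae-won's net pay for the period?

$593.93

Regular pay: 35 × $27.23 = $953.05
Overtime pay: 8 × $27.23 × 2 = $435.68
Gross pay = $953.05 + $435.68 = $1388.73
401(k): $1388.73 × 0.089 = $123.60
Taxable wages = $1388.73 − $123.60 = $1265.13
State withholding: $1265.13 × 0.0525 = $66.42
Municipal income tax: $1265.13 × 0.0216 = $27.33
Federal tax withheld: $1265.13 × 0.2786 = $352.47
OASDI: $1388.73 × 0.0718 = $99.71
PFL insurance: $1388.73 × 0.0056 = $7.78
Health insurance premium: $102.91
Legal plan premium: $14.58
Total deductions = $123.60 + $66.42 + $27.33 + $352.47 + $99.71 + $7.78 + $102.91 + $14.58 = $794.80
Net pay = $1388.73 − $794.80 = $593.93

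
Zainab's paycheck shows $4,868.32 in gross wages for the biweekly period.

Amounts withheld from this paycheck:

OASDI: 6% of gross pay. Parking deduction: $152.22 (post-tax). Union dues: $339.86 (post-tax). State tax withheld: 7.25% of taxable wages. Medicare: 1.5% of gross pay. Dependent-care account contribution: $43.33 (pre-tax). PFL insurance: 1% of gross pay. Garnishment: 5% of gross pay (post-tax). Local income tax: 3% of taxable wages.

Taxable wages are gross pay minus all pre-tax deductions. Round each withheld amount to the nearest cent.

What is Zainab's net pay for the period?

$3,181.13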